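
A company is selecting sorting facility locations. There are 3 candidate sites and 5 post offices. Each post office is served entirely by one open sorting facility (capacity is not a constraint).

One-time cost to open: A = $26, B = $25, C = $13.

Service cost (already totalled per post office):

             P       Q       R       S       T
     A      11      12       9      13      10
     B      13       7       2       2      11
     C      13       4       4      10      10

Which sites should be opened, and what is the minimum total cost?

Open C only; minimum total cost 54.

For any fixed open set, each post office goes to its cheapest open site; total = fixed + service.
{C}: P→C 13, Q→C 4, R→C 4, S→C 10, T→C 10. Service 41; fixed 13; total 54.
{B}: service 35 + fixed 25 = 60
{B, C}: service 31 + fixed 38 = 69
{A, B, C}: service 29 + fixed 64 = 93
(All 7 nonempty subsets were checked; C only is lowest.)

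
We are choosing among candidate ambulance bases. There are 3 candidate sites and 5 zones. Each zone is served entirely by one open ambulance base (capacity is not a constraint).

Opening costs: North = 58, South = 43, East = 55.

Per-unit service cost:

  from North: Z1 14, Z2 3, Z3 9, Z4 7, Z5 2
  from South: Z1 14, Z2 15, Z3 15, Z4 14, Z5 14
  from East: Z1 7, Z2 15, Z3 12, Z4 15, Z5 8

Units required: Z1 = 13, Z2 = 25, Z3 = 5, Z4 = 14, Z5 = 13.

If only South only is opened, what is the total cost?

Total cost: 1053

Each zone is assigned to its cheapest site among the open ones.
{South}: Z1→South 14·13=182, Z2→South 15·25=375, Z3→South 15·5=75, Z4→South 14·14=196, Z5→South 14·13=182. Service 1010; fixed 43; total 1053.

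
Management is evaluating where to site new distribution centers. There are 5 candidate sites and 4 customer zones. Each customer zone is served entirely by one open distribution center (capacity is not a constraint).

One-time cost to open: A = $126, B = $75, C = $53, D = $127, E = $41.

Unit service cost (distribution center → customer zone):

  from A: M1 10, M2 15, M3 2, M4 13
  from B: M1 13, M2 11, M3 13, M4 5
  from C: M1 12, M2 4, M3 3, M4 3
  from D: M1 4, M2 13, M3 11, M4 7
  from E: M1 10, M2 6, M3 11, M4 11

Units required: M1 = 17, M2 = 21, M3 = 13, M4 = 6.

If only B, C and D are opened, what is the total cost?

Each customer zone is assigned to its cheapest site among the open ones.
{B, C, D}: M1→D 4·17=68, M2→C 4·21=84, M3→C 3·13=39, M4→C 3·6=18. Service 209; fixed 255; total 464.

Total cost: 464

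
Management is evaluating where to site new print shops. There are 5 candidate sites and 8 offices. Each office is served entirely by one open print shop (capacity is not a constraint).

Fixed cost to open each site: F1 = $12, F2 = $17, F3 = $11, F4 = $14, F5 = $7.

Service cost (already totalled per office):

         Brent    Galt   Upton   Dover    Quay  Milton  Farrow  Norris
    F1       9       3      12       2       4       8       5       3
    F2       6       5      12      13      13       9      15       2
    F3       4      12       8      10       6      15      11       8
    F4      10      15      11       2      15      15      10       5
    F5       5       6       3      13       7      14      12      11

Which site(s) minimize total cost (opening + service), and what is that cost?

For any fixed open set, each office goes to its cheapest open site; total = fixed + service.
{F1, F5}: Brent→F5 5, Galt→F1 3, Upton→F5 3, Dover→F1 2, Quay→F1 4, Milton→F1 8, Farrow→F1 5, Norris→F1 3. Service 33; fixed 19; total 52.
{F1}: service 46 + fixed 12 = 58
{F1, F3}: Brent→F3 4, Galt→F1 3, Upton→F3 8, Dover→F1 2, Quay→F1 4, Milton→F1 8, Farrow→F1 5, Norris→F1 3. Service 37; fixed 23; total 60.
{F1, F2, F3, F4, F5}: Brent→F3 4, Galt→F1 3, Upton→F5 3, Dover→F1 2, Quay→F1 4, Milton→F1 8, Farrow→F1 5, Norris→F2 2. Service 31; fixed 61; total 92.
No other subset beats 52.

Open F1 and F5; minimum total cost 52.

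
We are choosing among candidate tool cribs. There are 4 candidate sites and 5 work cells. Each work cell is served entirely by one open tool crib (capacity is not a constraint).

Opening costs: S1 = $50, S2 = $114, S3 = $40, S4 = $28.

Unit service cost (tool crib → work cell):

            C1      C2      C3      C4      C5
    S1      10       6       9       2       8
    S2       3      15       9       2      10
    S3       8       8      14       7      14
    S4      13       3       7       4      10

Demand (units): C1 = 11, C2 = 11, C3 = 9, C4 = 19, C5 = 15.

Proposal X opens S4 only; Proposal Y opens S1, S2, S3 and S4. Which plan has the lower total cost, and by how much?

Proposal X is cheaper by 26.

Proposal X: {S4}: C1→S4 13·11=143, C2→S4 3·11=33, C3→S4 7·9=63, C4→S4 4·19=76, C5→S4 10·15=150. Service 465; fixed 28; total 493.
Proposal Y: {S1, S2, S3, S4}: C1→S2 3·11=33, C2→S4 3·11=33, C3→S4 7·9=63, C4→S1 2·19=38, C5→S1 8·15=120. Service 287; fixed 232; total 519.
Difference: |493 − 519| = 26.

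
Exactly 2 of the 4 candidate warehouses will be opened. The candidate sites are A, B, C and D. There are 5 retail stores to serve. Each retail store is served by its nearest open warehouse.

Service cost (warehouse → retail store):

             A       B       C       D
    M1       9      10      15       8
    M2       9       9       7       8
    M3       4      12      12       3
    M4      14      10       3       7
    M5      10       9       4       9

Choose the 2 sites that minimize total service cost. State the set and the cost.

With exactly 2 open, each retail store uses its cheapest among the chosen.
{C, D}: M1→D 8, M2→C 7, M3→D 3, M4→C 3, M5→C 4. Service cost 25.
{A, C}: service cost 27
{A, D}: service cost 35
Among all 6 size-2 choices, {C, D} is lowest.

Choose C and D; total service cost 25.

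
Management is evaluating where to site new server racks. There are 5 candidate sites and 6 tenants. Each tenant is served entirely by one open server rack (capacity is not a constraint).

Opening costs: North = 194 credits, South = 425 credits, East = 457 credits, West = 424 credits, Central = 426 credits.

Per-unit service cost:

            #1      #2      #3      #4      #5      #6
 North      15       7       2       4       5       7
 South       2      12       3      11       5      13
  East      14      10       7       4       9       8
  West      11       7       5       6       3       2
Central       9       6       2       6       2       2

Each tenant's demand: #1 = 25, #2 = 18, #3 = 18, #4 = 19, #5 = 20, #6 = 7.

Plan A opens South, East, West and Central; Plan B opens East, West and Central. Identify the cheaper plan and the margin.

Plan B is cheaper by 250.

Plan A: {South, East, West, Central}: #1→South 2·25=50, #2→Central 6·18=108, #3→Central 2·18=36, #4→East 4·19=76, #5→Central 2·20=40, #6→West 2·7=14. Service 324; fixed 1732; total 2056.
Plan B: {East, West, Central}: #1→Central 9·25=225, #2→Central 6·18=108, #3→Central 2·18=36, #4→East 4·19=76, #5→Central 2·20=40, #6→West 2·7=14. Service 499; fixed 1307; total 1806.
Difference: |2056 − 1806| = 250.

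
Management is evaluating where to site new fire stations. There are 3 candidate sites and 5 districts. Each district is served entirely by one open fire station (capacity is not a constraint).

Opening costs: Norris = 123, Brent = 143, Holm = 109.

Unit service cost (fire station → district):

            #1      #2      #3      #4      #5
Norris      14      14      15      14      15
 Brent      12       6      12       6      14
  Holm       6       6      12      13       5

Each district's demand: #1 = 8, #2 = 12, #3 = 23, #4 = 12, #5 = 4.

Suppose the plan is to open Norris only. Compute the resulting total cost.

Each district is assigned to its cheapest site among the open ones.
{Norris}: #1→Norris 14·8=112, #2→Norris 14·12=168, #3→Norris 15·23=345, #4→Norris 14·12=168, #5→Norris 15·4=60. Service 853; fixed 123; total 976.

Total cost: 976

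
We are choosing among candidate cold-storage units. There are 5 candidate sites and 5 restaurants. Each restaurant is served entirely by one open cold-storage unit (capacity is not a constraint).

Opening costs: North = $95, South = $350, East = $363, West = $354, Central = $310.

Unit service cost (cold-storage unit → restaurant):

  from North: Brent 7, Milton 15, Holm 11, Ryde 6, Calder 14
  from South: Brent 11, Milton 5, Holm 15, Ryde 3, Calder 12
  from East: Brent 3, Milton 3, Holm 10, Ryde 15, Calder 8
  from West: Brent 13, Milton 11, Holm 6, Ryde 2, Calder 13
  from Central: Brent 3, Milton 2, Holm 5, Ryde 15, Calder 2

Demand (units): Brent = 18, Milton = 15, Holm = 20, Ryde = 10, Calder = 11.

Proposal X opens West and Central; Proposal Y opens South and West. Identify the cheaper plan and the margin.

Proposal X: {West, Central}: Brent→Central 3·18=54, Milton→Central 2·15=30, Holm→Central 5·20=100, Ryde→West 2·10=20, Calder→Central 2·11=22. Service 226; fixed 664; total 890.
Proposal Y: {South, West}: Brent→South 11·18=198, Milton→South 5·15=75, Holm→West 6·20=120, Ryde→West 2·10=20, Calder→South 12·11=132. Service 545; fixed 704; total 1249.
Difference: |890 − 1249| = 359.

Proposal X is cheaper by 359.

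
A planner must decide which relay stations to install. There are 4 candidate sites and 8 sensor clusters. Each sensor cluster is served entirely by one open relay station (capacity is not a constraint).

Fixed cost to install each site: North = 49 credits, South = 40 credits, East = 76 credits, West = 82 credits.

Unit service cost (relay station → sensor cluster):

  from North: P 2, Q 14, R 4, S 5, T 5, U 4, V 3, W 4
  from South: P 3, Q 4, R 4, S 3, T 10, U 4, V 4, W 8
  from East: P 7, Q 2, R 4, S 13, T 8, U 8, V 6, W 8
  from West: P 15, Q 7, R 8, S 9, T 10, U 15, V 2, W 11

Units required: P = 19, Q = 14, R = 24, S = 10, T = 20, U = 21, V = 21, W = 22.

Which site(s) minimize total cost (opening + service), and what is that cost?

Open North and South; minimum total cost 644.

For any fixed open set, each sensor cluster goes to its cheapest open site; total = fixed + service.
{North, South}: P→North 2·19=38, Q→South 4·14=56, R→North 4·24=96, S→South 3·10=30, T→North 5·20=100, U→North 4·21=84, V→North 3·21=63, W→North 4·22=88. Service 555; fixed 89; total 644.
{North, East}: P→North 2·19=38, Q→East 2·14=28, R→North 4·24=96, S→North 5·10=50, T→North 5·20=100, U→North 4·21=84, V→North 3·21=63, W→North 4·22=88. Service 547; fixed 125; total 672.
{North, South, East}: P→North 2·19=38, Q→East 2·14=28, R→North 4·24=96, S→South 3·10=30, T→North 5·20=100, U→North 4·21=84, V→North 3·21=63, W→North 4·22=88. Service 527; fixed 165; total 692.
{North, South, East, West}: service 506 + fixed 247 = 753
(All 15 nonempty subsets were checked; North and South is lowest.)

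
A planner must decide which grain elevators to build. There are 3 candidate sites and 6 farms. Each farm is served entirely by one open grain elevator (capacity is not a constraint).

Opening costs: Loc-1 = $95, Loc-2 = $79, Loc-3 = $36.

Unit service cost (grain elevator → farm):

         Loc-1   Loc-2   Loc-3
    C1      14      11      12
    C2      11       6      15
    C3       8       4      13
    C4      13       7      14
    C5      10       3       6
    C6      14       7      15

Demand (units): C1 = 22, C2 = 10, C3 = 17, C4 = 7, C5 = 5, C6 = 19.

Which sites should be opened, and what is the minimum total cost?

Open Loc-2 only; minimum total cost 646.

For any fixed open set, each farm goes to its cheapest open site; total = fixed + service.
{Loc-2}: C1→Loc-2 11·22=242, C2→Loc-2 6·10=60, C3→Loc-2 4·17=68, C4→Loc-2 7·7=49, C5→Loc-2 3·5=15, C6→Loc-2 7·19=133. Service 567; fixed 79; total 646.
{Loc-2, Loc-3}: service 567 + fixed 115 = 682
{Loc-1, Loc-2}: service 567 + fixed 174 = 741
{Loc-1, Loc-2, Loc-3}: service 567 + fixed 210 = 777
No other subset beats 646.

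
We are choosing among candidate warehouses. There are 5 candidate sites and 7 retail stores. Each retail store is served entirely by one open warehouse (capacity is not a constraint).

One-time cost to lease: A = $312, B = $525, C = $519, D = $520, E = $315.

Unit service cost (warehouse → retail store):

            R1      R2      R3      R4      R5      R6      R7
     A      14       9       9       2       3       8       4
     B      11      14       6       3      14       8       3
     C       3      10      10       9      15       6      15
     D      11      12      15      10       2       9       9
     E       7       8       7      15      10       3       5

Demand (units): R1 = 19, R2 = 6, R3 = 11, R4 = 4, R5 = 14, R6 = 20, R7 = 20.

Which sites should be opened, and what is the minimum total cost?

For any fixed open set, each retail store goes to its cheapest open site; total = fixed + service.
{E}: R1→E 7·19=133, R2→E 8·6=48, R3→E 7·11=77, R4→E 15·4=60, R5→E 10·14=140, R6→E 3·20=60, R7→E 5·20=100. Service 618; fixed 315; total 933.
{A}: R1→A 14·19=266, R2→A 9·6=54, R3→A 9·11=99, R4→A 2·4=8, R5→A 3·14=42, R6→A 8·20=160, R7→A 4·20=80. Service 709; fixed 312; total 1021.
{A, E}: R1→E 7·19=133, R2→E 8·6=48, R3→E 7·11=77, R4→A 2·4=8, R5→A 3·14=42, R6→E 3·20=60, R7→A 4·20=80. Service 448; fixed 627; total 1075.
{A, B, C, D, E}: service 327 + fixed 2191 = 2518
No other subset beats 933.

Open E only; minimum total cost 933.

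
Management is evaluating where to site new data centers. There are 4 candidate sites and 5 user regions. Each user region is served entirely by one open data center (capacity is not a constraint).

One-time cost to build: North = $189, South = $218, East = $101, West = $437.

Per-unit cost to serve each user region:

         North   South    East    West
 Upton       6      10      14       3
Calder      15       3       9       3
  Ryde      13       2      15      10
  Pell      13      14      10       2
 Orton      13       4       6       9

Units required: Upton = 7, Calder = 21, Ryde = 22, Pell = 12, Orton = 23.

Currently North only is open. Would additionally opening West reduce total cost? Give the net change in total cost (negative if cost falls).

Yes — net change −126 (cost falls by 126).

Current service cost with {North}: 1098.
Adding West: each user region re-picks its cheapest; new service cost 535, saving 563.
Extra fixed cost: 437. Net change = 437 − 563 = -126.
(Totals: 1287 → 1161.)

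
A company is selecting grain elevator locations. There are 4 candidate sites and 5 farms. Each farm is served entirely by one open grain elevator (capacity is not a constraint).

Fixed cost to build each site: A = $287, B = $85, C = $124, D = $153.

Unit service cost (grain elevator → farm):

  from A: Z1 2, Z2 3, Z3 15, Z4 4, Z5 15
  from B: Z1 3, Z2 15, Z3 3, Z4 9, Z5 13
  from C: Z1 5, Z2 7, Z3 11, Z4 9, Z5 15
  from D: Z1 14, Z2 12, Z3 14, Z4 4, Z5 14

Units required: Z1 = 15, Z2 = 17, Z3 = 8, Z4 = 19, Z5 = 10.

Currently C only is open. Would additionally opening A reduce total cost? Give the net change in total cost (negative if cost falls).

No — net change +79 (cost rises by 79).

Current service cost with {C}: 603.
Adding A: each farm re-picks its cheapest; new service cost 395, saving 208.
Extra fixed cost: 287. Net change = 287 − 208 = 79.
(Totals: 727 → 806.)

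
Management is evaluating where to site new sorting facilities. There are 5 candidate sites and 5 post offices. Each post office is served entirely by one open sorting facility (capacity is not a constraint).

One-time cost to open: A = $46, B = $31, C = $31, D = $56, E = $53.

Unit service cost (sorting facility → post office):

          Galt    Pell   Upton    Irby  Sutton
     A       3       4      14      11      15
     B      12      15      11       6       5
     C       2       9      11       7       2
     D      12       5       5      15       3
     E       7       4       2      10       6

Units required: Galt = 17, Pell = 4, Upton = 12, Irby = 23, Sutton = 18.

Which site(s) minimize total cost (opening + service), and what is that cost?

For any fixed open set, each post office goes to its cheapest open site; total = fixed + service.
{C, E}: Galt→C 2·17=34, Pell→E 4·4=16, Upton→E 2·12=24, Irby→C 7·23=161, Sutton→C 2·18=36. Service 271; fixed 84; total 355.
{B, C, E}: Galt→C 2·17=34, Pell→E 4·4=16, Upton→E 2·12=24, Irby→B 6·23=138, Sutton→C 2·18=36. Service 248; fixed 115; total 363.
{C, D}: Galt→C 2·17=34, Pell→D 5·4=20, Upton→D 5·12=60, Irby→C 7·23=161, Sutton→C 2·18=36. Service 311; fixed 87; total 398.
{A, B, C, D, E}: service 248 + fixed 217 = 465
No other subset beats 355.

Open C and E; minimum total cost 355.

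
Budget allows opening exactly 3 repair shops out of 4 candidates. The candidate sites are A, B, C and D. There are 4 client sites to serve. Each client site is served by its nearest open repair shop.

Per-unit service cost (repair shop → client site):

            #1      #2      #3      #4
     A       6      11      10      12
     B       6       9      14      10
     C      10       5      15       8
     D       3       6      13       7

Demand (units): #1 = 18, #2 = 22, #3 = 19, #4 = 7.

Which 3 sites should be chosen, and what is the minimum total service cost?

With exactly 3 open, each client site uses its cheapest among the chosen.
{A, C, D}: #1→D 3·18=54, #2→C 5·22=110, #3→A 10·19=190, #4→D 7·7=49. Service cost 403.
{A, B, D}: service cost 425
{B, C, D}: service cost 460
Among all 4 size-3 choices, {A, C, D} is lowest.

Choose A, C and D; total service cost 403.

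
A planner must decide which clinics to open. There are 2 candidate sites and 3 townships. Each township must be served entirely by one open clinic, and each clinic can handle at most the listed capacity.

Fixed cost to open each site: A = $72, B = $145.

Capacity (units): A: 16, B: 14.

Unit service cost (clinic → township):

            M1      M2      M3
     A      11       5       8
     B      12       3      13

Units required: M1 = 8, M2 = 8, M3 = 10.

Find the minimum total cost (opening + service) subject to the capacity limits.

Minimum total cost: 475

Open {A, B}: M1→A 11·8=88, M2→A 5·8=40, M3→B 13·10=130.
Loads: A carries 16/16, B carries 10/14. Service 258; fixed 217; total 475.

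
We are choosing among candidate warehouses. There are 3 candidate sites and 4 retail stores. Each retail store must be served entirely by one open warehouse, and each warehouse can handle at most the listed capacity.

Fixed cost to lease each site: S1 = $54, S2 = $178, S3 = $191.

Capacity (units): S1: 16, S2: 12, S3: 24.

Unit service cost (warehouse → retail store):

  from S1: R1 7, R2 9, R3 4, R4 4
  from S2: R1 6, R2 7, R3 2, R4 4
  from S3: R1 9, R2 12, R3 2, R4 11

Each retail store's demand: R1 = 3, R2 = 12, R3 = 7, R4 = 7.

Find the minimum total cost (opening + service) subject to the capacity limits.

Open {S1, S3}: R1→S1 7·3=21, R2→S3 12·12=144, R3→S3 2·7=14, R4→S1 4·7=28.
Loads: S1 carries 10/16, S3 carries 19/24. Service 207; fixed 245; total 452.
Next best feasible plan costs 458.

Minimum total cost: 452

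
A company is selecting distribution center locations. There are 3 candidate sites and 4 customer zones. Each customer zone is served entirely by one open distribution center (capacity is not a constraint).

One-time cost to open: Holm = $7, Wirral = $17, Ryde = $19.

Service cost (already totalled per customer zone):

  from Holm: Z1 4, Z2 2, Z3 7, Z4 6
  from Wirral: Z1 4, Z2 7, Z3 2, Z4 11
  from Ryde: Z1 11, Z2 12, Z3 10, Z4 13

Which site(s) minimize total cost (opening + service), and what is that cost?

For any fixed open set, each customer zone goes to its cheapest open site; total = fixed + service.
{Holm}: Z1→Holm 4, Z2→Holm 2, Z3→Holm 7, Z4→Holm 6. Service 19; fixed 7; total 26.
{Holm, Wirral}: Z1→Holm 4, Z2→Holm 2, Z3→Wirral 2, Z4→Holm 6. Service 14; fixed 24; total 38.
{Wirral}: service 24 + fixed 17 = 41
{Holm, Wirral, Ryde}: Z1→Holm 4, Z2→Holm 2, Z3→Wirral 2, Z4→Holm 6. Service 14; fixed 43; total 57.
No other subset beats 26.

Open Holm only; minimum total cost 26.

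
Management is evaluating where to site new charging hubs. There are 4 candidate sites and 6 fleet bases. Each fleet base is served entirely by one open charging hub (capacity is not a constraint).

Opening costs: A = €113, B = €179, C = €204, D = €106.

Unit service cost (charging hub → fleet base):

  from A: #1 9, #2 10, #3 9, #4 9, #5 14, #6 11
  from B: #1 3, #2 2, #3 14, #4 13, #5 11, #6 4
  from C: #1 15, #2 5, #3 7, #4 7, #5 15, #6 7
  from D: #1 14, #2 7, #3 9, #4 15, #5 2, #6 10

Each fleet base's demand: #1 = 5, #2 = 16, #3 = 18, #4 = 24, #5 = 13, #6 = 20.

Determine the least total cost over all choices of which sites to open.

For any fixed open set, each fleet base goes to its cheapest open site; total = fixed + service.
{B, D}: #1→B 3·5=15, #2→B 2·16=32, #3→D 9·18=162, #4→B 13·24=312, #5→D 2·13=26, #6→B 4·20=80. Service 627; fixed 285; total 912.
{C, D}: #1→D 14·5=70, #2→C 5·16=80, #3→C 7·18=126, #4→C 7·24=168, #5→D 2·13=26, #6→C 7·20=140. Service 610; fixed 310; total 920.
{A, B, D}: #1→B 3·5=15, #2→B 2·16=32, #3→A 9·18=162, #4→A 9·24=216, #5→D 2·13=26, #6→B 4·20=80. Service 531; fixed 398; total 929.
{A, B, C, D}: service 447 + fixed 602 = 1049
(All 15 nonempty subsets were checked; B and D is lowest.)

Minimum total cost: 912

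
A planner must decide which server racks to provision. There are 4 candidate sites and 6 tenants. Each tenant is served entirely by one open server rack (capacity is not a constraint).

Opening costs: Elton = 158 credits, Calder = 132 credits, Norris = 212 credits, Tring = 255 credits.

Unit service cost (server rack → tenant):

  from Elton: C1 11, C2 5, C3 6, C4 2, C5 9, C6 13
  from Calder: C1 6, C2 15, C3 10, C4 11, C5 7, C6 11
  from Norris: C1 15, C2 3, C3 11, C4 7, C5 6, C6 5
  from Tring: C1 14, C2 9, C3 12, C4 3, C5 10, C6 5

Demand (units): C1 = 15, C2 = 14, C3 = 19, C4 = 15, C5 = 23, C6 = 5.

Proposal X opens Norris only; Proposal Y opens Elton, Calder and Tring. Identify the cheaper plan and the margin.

Proposal X: {Norris}: C1→Norris 15·15=225, C2→Norris 3·14=42, C3→Norris 11·19=209, C4→Norris 7·15=105, C5→Norris 6·23=138, C6→Norris 5·5=25. Service 744; fixed 212; total 956.
Proposal Y: {Elton, Calder, Tring}: C1→Calder 6·15=90, C2→Elton 5·14=70, C3→Elton 6·19=114, C4→Elton 2·15=30, C5→Calder 7·23=161, C6→Tring 5·5=25. Service 490; fixed 545; total 1035.
Difference: |956 − 1035| = 79.

Proposal X is cheaper by 79.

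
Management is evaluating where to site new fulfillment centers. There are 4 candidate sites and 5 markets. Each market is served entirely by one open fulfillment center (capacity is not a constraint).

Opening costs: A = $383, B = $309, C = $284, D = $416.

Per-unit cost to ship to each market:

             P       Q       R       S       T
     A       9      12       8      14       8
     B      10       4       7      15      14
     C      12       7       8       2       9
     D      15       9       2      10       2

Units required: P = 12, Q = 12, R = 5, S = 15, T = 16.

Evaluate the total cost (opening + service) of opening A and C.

Total cost: 1057

Each market is assigned to its cheapest site among the open ones.
{A, C}: P→A 9·12=108, Q→C 7·12=84, R→A 8·5=40, S→C 2·15=30, T→A 8·16=128. Service 390; fixed 667; total 1057.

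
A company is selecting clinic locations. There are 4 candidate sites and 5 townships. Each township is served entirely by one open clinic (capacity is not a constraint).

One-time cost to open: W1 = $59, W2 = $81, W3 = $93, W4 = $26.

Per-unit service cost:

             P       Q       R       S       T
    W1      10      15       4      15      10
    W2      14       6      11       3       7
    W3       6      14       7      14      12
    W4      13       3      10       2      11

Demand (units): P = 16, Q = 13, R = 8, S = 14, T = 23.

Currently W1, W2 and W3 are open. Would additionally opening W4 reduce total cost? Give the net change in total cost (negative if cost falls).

Current service cost with {W1, W2, W3}: 409.
Adding W4: each township re-picks its cheapest; new service cost 356, saving 53.
Extra fixed cost: 26. Net change = 26 − 53 = -27.
(Totals: 642 → 615.)

Yes — net change −27 (cost falls by 27).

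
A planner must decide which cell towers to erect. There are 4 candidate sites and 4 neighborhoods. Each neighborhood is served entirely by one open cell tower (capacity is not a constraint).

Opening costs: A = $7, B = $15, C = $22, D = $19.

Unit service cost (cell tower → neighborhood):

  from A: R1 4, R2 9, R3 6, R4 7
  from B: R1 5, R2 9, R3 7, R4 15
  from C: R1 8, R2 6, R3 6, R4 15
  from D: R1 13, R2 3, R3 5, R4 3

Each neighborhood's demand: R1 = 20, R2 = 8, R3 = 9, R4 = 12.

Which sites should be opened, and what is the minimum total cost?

For any fixed open set, each neighborhood goes to its cheapest open site; total = fixed + service.
{A, D}: R1→A 4·20=80, R2→D 3·8=24, R3→D 5·9=45, R4→D 3·12=36. Service 185; fixed 26; total 211.
{A, B, D}: service 185 + fixed 41 = 226
{A, C, D}: service 185 + fixed 48 = 233
{A, B, C, D}: service 185 + fixed 63 = 248
No other subset beats 211.

Open A and D; minimum total cost 211.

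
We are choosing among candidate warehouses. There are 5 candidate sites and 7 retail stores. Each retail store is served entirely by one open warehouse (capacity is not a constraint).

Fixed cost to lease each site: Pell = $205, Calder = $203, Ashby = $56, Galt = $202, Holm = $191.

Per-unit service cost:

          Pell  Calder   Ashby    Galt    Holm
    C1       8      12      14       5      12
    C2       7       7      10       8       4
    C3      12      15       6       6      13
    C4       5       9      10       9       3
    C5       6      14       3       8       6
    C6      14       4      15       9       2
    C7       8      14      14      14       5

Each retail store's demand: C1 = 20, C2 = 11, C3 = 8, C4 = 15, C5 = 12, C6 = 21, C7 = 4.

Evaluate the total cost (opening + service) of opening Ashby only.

Each retail store is assigned to its cheapest site among the open ones.
{Ashby}: C1→Ashby 14·20=280, C2→Ashby 10·11=110, C3→Ashby 6·8=48, C4→Ashby 10·15=150, C5→Ashby 3·12=36, C6→Ashby 15·21=315, C7→Ashby 14·4=56. Service 995; fixed 56; total 1051.

Total cost: 1051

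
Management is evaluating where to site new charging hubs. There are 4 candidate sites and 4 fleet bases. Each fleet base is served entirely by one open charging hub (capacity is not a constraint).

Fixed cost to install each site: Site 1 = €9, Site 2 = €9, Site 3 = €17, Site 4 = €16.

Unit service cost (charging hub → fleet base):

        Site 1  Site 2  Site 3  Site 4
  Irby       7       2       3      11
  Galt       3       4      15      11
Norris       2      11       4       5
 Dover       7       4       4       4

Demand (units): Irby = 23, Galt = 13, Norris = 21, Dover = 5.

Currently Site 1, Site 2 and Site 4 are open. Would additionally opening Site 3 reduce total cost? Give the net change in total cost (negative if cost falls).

No — net change +17 (cost rises by 17).

Current service cost with {Site 1, Site 2, Site 4}: 147.
Adding Site 3: each fleet base re-picks its cheapest; new service cost 147, saving 0.
Extra fixed cost: 17. Net change = 17 − 0 = 17.
(Totals: 181 → 198.)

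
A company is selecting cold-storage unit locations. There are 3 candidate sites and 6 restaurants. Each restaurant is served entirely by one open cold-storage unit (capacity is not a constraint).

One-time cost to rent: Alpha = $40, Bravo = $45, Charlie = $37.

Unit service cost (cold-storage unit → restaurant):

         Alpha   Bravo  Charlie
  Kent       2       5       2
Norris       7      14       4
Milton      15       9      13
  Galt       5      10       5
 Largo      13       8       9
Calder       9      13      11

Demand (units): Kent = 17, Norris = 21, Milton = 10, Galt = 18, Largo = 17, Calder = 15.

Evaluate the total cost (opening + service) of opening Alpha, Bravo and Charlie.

Total cost: 691

Each restaurant is assigned to its cheapest site among the open ones.
{Alpha, Bravo, Charlie}: Kent→Alpha 2·17=34, Norris→Charlie 4·21=84, Milton→Bravo 9·10=90, Galt→Alpha 5·18=90, Largo→Bravo 8·17=136, Calder→Alpha 9·15=135. Service 569; fixed 122; total 691.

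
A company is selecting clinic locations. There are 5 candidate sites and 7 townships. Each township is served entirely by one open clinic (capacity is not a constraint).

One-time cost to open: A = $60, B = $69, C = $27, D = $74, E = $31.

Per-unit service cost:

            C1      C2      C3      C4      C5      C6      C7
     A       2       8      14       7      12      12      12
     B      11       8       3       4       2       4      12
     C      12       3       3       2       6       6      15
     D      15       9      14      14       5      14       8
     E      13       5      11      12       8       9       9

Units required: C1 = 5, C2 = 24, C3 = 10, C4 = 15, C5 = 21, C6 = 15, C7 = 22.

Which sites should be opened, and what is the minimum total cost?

For any fixed open set, each township goes to its cheapest open site; total = fixed + service.
{B, C, E}: C1→B 11·5=55, C2→C 3·24=72, C3→B 3·10=30, C4→C 2·15=30, C5→B 2·21=42, C6→B 4·15=60, C7→E 9·22=198. Service 487; fixed 127; total 614.
{A, B, C, E}: service 442 + fixed 187 = 629
{B, C, D}: service 465 + fixed 170 = 635
{A, B, C, D, E}: C1→A 2·5=10, C2→C 3·24=72, C3→B 3·10=30, C4→C 2·15=30, C5→B 2·21=42, C6→B 4·15=60, C7→D 8·22=176. Service 420; fixed 261; total 681.
No other subset beats 614.

Open B, C and E; minimum total cost 614.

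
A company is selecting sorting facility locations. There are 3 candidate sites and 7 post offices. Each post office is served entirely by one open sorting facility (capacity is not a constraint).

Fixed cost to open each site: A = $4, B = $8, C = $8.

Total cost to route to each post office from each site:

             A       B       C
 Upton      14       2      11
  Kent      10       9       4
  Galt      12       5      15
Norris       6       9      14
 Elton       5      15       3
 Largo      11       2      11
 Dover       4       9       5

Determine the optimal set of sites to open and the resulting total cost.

For any fixed open set, each post office goes to its cheapest open site; total = fixed + service.
{A, B}: Upton→B 2, Kent→B 9, Galt→B 5, Norris→A 6, Elton→A 5, Largo→B 2, Dover→A 4. Service 33; fixed 12; total 45.
{A, B, C}: Upton→B 2, Kent→C 4, Galt→B 5, Norris→A 6, Elton→C 3, Largo→B 2, Dover→A 4. Service 26; fixed 20; total 46.
{B, C}: Upton→B 2, Kent→C 4, Galt→B 5, Norris→B 9, Elton→C 3, Largo→B 2, Dover→C 5. Service 30; fixed 16; total 46.
{A}: service 62 + fixed 4 = 66
No other subset beats 45.

Open A and B; minimum total cost 45.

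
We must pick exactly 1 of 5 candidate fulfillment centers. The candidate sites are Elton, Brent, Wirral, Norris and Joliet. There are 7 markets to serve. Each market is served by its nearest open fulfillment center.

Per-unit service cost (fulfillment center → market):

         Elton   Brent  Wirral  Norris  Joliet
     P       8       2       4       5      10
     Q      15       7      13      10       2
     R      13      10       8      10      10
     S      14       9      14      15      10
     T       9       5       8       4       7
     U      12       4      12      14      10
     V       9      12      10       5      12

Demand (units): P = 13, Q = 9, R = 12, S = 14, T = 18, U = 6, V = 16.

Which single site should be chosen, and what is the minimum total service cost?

Choose Brent only; total service cost 641.

With exactly 1 open, each market uses its cheapest among the chosen.
{Brent}: P→Brent 2·13=26, Q→Brent 7·9=63, R→Brent 10·12=120, S→Brent 9·14=126, T→Brent 5·18=90, U→Brent 4·6=24, V→Brent 12·16=192. Service cost 641.
{Norris}: service cost 721
{Joliet}: service cost 786
Among all 5 size-1 choices, {Brent} is lowest.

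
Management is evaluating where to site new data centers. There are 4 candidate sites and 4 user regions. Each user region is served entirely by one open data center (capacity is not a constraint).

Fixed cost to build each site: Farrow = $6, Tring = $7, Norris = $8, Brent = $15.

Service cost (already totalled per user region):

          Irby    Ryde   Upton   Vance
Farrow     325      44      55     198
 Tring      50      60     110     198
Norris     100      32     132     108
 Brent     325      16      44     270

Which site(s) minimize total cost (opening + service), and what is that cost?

For any fixed open set, each user region goes to its cheapest open site; total = fixed + service.
{Tring, Norris, Brent}: Irby→Tring 50, Ryde→Brent 16, Upton→Brent 44, Vance→Norris 108. Service 218; fixed 30; total 248.
{Farrow, Tring, Norris, Brent}: service 218 + fixed 36 = 254
{Farrow, Tring, Norris}: service 245 + fixed 21 = 266
{Farrow}: Irby→Farrow 325, Ryde→Farrow 44, Upton→Farrow 55, Vance→Farrow 198. Service 622; fixed 6; total 628.
No other subset beats 248.

Open Tring, Norris and Brent; minimum total cost 248.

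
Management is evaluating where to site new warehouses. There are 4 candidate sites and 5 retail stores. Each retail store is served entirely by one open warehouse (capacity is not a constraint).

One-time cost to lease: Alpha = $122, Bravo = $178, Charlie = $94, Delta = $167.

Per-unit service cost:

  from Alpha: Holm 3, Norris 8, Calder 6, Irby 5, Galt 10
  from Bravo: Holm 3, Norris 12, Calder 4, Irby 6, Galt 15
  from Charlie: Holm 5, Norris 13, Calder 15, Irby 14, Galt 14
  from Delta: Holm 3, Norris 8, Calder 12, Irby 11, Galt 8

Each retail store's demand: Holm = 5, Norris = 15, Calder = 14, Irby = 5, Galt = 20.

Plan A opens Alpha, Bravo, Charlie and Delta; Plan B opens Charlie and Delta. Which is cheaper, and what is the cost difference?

Plan B is cheaper by 158.

Plan A: {Alpha, Bravo, Charlie, Delta}: Holm→Alpha 3·5=15, Norris→Alpha 8·15=120, Calder→Bravo 4·14=56, Irby→Alpha 5·5=25, Galt→Delta 8·20=160. Service 376; fixed 561; total 937.
Plan B: {Charlie, Delta}: Holm→Delta 3·5=15, Norris→Delta 8·15=120, Calder→Delta 12·14=168, Irby→Delta 11·5=55, Galt→Delta 8·20=160. Service 518; fixed 261; total 779.
Difference: |937 − 779| = 158.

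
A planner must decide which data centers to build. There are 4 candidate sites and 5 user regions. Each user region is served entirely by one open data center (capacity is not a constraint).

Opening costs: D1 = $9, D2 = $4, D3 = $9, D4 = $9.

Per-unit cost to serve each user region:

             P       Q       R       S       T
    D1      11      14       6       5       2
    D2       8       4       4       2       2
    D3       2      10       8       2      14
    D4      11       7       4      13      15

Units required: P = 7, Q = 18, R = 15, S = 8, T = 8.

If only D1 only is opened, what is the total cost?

Total cost: 484

Each user region is assigned to its cheapest site among the open ones.
{D1}: P→D1 11·7=77, Q→D1 14·18=252, R→D1 6·15=90, S→D1 5·8=40, T→D1 2·8=16. Service 475; fixed 9; total 484.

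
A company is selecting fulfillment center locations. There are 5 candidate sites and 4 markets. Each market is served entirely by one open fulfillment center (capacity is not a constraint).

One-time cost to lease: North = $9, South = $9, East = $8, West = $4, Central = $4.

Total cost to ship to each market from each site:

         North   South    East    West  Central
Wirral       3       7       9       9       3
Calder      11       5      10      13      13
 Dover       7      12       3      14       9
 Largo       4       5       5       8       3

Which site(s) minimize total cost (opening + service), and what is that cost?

For any fixed open set, each market goes to its cheapest open site; total = fixed + service.
{East, Central}: Wirral→Central 3, Calder→East 10, Dover→East 3, Largo→Central 3. Service 19; fixed 12; total 31.
{Central}: Wirral→Central 3, Calder→Central 13, Dover→Central 9, Largo→Central 3. Service 28; fixed 4; total 32.
{South, Central}: service 20 + fixed 13 = 33
{North, South, East, West, Central}: service 14 + fixed 34 = 48
No other subset beats 31.

Open East and Central; minimum total cost 31.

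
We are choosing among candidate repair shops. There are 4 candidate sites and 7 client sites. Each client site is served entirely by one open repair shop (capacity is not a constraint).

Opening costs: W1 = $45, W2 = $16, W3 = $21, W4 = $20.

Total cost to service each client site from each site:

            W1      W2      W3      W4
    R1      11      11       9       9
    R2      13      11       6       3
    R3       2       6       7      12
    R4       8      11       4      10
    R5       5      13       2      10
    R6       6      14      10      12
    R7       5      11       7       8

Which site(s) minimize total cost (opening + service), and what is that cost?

Open W3 only; minimum total cost 66.

For any fixed open set, each client site goes to its cheapest open site; total = fixed + service.
{W3}: R1→W3 9, R2→W3 6, R3→W3 7, R4→W3 4, R5→W3 2, R6→W3 10, R7→W3 7. Service 45; fixed 21; total 66.
{W2, W3}: service 44 + fixed 37 = 81
{W3, W4}: R1→W3 9, R2→W4 3, R3→W3 7, R4→W3 4, R5→W3 2, R6→W3 10, R7→W3 7. Service 42; fixed 41; total 83.
{W1, W2, W3, W4}: R1→W3 9, R2→W4 3, R3→W1 2, R4→W3 4, R5→W3 2, R6→W1 6, R7→W1 5. Service 31; fixed 102; total 133.
No other subset beats 66.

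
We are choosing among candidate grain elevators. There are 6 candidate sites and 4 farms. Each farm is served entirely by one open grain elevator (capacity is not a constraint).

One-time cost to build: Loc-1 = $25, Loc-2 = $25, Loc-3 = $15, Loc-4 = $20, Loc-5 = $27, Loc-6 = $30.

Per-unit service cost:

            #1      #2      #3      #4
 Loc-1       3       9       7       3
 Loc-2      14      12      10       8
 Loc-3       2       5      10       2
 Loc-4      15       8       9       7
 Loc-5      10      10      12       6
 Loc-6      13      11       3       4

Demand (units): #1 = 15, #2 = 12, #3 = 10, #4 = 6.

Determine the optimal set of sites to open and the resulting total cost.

For any fixed open set, each farm goes to its cheapest open site; total = fixed + service.
{Loc-3, Loc-6}: #1→Loc-3 2·15=30, #2→Loc-3 5·12=60, #3→Loc-6 3·10=30, #4→Loc-3 2·6=12. Service 132; fixed 45; total 177.
{Loc-3, Loc-4, Loc-6}: service 132 + fixed 65 = 197
{Loc-1, Loc-3, Loc-6}: #1→Loc-3 2·15=30, #2→Loc-3 5·12=60, #3→Loc-6 3·10=30, #4→Loc-3 2·6=12. Service 132; fixed 70; total 202.
{Loc-1, Loc-2, Loc-3, Loc-4, Loc-5, Loc-6}: service 132 + fixed 142 = 274
No other subset beats 177.

Open Loc-3 and Loc-6; minimum total cost 177.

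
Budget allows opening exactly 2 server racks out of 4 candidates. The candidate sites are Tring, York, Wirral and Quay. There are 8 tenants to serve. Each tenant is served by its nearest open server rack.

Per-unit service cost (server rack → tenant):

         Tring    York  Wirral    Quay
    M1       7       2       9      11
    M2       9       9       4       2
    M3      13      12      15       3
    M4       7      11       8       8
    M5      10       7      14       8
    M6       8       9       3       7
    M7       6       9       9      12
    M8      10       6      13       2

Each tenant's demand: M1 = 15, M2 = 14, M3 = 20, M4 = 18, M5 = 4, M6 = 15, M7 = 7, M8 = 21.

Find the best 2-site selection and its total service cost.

With exactly 2 open, each tenant uses its cheapest among the chosen.
{York, Quay}: M1→York 2·15=30, M2→Quay 2·14=28, M3→Quay 3·20=60, M4→Quay 8·18=144, M5→York 7·4=28, M6→Quay 7·15=105, M7→York 9·7=63, M8→Quay 2·21=42. Service cost 500.
{Tring, Quay}: service cost 540
{Wirral, Quay}: service cost 549
Among all 6 size-2 choices, {York, Quay} is lowest.

Choose York and Quay; total service cost 500.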